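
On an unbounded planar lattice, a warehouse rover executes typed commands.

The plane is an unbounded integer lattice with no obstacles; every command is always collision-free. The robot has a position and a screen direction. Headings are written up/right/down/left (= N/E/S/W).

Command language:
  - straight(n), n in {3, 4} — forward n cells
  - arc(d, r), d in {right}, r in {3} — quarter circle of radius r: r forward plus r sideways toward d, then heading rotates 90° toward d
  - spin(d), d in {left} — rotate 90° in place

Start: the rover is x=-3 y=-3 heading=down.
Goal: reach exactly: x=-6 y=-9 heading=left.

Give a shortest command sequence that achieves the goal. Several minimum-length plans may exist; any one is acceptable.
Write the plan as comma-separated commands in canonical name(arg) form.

straight(3), arc(right, 3)

initial: x=-3 y=-3 heading=down
1. straight(3) → x=-3 y=-6 heading=down
2. arc(right, 3) → x=-6 y=-9 heading=left
minimal: 2 command(s), checked below 2.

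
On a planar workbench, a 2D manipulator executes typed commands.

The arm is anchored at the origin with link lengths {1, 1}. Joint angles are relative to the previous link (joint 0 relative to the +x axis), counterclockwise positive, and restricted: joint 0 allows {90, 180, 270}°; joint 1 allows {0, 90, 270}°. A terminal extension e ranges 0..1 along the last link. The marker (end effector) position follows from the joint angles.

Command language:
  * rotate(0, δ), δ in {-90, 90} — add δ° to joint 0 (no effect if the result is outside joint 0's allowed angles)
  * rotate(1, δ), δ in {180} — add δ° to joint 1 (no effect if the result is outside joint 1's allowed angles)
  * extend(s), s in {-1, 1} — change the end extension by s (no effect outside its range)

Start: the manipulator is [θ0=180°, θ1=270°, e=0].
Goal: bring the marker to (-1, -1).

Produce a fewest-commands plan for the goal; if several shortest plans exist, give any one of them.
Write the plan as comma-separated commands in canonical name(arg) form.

rotate(1, 180)

start: [θ0=180°, θ1=270°, e=0]
[1] after rotate(1, 180): [θ0=180°, θ1=90°, e=0]
shorter routes all fall short; 1 is best.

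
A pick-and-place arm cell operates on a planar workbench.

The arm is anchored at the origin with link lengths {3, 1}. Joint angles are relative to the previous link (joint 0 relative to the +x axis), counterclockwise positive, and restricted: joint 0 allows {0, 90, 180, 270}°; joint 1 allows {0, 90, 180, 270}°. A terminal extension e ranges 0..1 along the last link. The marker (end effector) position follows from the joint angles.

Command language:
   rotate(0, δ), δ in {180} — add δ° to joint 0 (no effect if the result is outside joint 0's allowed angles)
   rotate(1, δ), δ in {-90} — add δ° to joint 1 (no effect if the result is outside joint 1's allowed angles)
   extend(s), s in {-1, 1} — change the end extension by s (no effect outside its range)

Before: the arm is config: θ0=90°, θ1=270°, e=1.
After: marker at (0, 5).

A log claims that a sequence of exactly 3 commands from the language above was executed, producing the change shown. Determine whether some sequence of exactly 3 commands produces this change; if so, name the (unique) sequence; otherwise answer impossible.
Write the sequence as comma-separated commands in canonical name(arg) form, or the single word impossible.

rotate(1, -90), rotate(1, -90), rotate(1, -90)

start: config: θ0=90°, θ1=270°, e=1
step 1 (rotate(1, -90)): config: θ0=90°, θ1=180°, e=1
step 2 (rotate(1, -90)): config: θ0=90°, θ1=90°, e=1
step 3 (rotate(1, -90)): config: θ0=90°, θ1=0°, e=1
no other 3-command option fits: unique.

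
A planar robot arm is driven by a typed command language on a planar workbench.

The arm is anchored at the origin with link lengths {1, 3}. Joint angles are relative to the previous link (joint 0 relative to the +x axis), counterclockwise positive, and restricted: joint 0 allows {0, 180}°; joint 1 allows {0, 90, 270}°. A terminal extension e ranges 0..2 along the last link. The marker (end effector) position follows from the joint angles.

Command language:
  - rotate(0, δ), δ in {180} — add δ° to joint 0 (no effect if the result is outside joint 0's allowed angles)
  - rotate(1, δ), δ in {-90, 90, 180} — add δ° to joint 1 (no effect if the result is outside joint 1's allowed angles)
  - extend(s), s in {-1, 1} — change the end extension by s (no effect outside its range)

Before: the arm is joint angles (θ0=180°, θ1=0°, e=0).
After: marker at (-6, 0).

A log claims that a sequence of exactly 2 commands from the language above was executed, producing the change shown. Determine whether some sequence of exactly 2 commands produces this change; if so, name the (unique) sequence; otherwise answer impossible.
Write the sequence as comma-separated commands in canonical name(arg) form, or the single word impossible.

extend(1), extend(1)

initial: joint angles (θ0=180°, θ1=0°, e=0)
t=1 extend(1) ⇒ joint angles (θ0=180°, θ1=0°, e=1)
t=2 extend(1) ⇒ joint angles (θ0=180°, θ1=0°, e=2)
uniquely the one of 36 2-step routes that fits.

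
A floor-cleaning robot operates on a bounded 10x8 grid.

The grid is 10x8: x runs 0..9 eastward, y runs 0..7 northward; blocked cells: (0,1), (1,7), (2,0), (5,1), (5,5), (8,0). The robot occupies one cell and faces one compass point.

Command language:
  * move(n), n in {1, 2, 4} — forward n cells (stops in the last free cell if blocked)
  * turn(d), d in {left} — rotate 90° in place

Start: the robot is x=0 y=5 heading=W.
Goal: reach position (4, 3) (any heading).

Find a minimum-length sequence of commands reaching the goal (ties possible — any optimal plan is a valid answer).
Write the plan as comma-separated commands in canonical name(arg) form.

turn(left), move(2), turn(left), move(4)

t0: x=0 y=5 heading=W
t=1 turn(left) ⇒ x=0 y=5 heading=S
t=2 move(2) ⇒ x=0 y=3 heading=S
t=3 turn(left) ⇒ x=0 y=3 heading=E
t=4 move(4) ⇒ x=4 y=3 heading=E
nothing shorter than 4 reaches the goal.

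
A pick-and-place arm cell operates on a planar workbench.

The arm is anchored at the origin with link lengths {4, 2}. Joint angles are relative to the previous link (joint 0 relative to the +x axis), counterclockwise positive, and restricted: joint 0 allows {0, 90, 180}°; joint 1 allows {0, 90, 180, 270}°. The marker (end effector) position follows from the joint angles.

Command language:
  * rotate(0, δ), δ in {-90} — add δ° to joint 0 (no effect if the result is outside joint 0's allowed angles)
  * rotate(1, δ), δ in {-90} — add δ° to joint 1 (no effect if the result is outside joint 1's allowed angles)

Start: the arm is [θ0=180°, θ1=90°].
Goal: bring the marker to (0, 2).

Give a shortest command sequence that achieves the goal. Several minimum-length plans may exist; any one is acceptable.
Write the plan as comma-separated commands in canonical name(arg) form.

start: [θ0=180°, θ1=90°]
1. rotate(0, -90) → [θ0=90°, θ1=90°]
2. rotate(1, -90) → [θ0=90°, θ1=0°]
3. rotate(1, -90) → [θ0=90°, θ1=270°]
4. rotate(1, -90) → [θ0=90°, θ1=180°]
no 3-step plan works, so 4 is optimal.

rotate(0, -90), rotate(1, -90), rotate(1, -90), rotate(1, -90)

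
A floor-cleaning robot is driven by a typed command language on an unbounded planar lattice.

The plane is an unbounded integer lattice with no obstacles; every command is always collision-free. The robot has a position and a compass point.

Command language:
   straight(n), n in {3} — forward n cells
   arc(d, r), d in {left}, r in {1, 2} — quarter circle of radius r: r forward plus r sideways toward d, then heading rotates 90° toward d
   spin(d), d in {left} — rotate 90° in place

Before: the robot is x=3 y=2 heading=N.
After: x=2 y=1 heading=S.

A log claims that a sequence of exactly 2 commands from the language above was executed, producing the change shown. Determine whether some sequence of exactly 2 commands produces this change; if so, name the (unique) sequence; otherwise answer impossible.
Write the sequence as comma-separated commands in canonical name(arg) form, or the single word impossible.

key: running arc(left, 1) before spin(left) would end elsewhere — order is forced
t0: x=3 y=2 heading=N
[1] after spin(left): x=3 y=2 heading=W
[2] after arc(left, 1): x=2 y=1 heading=S
uniquely the one of 16 2-step routes that fits.

spin(left), arc(left, 1)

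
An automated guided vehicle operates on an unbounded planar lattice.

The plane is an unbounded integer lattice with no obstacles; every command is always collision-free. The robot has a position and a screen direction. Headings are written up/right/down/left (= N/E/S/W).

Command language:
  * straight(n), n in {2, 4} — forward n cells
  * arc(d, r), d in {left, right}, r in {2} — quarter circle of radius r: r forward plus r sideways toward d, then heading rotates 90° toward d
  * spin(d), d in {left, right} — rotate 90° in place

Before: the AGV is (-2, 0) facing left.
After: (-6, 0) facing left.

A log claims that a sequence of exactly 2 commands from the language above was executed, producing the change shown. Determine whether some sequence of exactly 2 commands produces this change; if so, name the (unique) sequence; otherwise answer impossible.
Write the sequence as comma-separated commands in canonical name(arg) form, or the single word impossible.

straight(2), straight(2)

key: still facing W at the end — nothing in the sequence rotates
initial: (-2, 0) facing left
t=1 straight(2) ⇒ (-4, 0) facing left
t=2 straight(2) ⇒ (-6, 0) facing left
no other 2-command option fits: unique.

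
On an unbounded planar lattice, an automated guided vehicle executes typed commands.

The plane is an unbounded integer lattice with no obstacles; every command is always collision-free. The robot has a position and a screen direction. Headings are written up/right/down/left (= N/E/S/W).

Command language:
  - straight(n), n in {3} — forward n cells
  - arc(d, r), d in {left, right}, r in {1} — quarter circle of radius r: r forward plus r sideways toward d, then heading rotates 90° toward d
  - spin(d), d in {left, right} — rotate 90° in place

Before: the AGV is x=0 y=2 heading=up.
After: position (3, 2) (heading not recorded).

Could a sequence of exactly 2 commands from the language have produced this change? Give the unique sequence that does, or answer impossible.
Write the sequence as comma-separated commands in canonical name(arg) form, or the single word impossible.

spin(right), straight(3)

key: running straight(3) before spin(right) would end elsewhere — order is forced
t0: x=0 y=2 heading=up
[1] after spin(right): x=0 y=2 heading=right
[2] after straight(3): x=3 y=2 heading=right
all 25 alternatives checked — unique.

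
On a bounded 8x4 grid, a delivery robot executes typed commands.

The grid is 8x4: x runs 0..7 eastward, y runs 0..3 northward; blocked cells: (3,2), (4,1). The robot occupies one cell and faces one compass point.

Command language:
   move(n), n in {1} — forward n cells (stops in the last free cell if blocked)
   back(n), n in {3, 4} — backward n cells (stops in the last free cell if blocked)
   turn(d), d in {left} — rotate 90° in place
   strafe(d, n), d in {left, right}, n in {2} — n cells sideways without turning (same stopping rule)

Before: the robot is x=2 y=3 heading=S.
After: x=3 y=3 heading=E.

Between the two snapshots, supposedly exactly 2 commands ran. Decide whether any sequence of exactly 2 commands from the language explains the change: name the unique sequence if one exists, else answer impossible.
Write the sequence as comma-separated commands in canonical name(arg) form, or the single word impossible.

key: running move(1) before turn(left) would end elsewhere — order is forced
begin: x=2 y=3 heading=S
[1] after turn(left): x=2 y=3 heading=E
[2] after move(1): x=3 y=3 heading=E
uniquely the one of 36 2-step routes that fits.

turn(left), move(1)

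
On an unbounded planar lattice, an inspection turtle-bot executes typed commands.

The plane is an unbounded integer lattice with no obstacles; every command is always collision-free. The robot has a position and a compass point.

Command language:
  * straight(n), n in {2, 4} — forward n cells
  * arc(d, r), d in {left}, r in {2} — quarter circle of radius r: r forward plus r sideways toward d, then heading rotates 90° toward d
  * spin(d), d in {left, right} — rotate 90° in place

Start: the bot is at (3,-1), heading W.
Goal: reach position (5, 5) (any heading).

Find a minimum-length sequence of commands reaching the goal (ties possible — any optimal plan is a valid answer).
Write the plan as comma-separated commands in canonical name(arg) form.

from: at (3,-1), heading W
step 1 (spin(left)): at (3,-1), heading S
step 2 (spin(left)): at (3,-1), heading E
step 3 (arc(left, 2)): at (5,1), heading N
step 4 (straight(4)): at (5,5), heading N
shorter routes all fall short; 4 is best.

spin(left), spin(left), arc(left, 2), straight(4)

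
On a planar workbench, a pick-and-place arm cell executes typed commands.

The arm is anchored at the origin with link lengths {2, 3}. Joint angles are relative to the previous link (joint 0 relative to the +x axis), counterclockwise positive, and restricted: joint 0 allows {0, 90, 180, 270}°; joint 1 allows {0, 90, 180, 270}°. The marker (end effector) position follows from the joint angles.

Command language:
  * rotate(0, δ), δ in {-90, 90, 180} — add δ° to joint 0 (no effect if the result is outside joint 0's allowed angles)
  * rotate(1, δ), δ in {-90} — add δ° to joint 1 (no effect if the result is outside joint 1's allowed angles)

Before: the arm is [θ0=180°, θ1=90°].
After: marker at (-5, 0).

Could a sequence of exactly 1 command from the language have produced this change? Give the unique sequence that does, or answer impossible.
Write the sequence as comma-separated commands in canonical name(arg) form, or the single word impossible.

rotate(1, -90)

start: [θ0=180°, θ1=90°]
t=1 rotate(1, -90) ⇒ [θ0=180°, θ1=0°]
uniquely the one of 4 1-step routes that fits.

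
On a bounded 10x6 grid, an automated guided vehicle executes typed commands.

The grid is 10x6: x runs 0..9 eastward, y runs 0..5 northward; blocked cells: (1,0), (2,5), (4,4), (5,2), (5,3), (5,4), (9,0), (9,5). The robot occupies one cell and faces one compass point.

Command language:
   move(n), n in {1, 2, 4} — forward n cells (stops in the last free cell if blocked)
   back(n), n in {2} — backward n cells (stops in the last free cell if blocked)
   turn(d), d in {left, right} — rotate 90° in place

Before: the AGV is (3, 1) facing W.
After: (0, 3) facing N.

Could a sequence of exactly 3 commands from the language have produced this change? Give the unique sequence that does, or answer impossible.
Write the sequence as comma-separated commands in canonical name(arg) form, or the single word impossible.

move(4), turn(right), move(2)

key: order matters: swapping move(4) and move(2) lands elsewhere
begin: (3, 1) facing W
1. move(4) → (0, 1) facing W
2. turn(right) → (0, 1) facing N
3. move(2) → (0, 3) facing N
uniquely the one of 216 3-step routes that fits.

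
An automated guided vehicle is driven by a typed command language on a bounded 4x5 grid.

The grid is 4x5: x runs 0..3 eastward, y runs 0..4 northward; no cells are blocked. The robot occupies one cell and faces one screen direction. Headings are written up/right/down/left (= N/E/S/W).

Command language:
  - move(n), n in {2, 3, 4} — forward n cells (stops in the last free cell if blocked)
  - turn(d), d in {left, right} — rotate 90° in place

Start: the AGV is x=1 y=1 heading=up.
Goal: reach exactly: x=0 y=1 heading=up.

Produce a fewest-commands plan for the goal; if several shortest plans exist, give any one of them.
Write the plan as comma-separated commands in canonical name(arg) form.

initial: x=1 y=1 heading=up
step 1 (turn(left)): x=1 y=1 heading=left
step 2 (move(2)): x=0 y=1 heading=left
step 3 (turn(right)): x=0 y=1 heading=up
minimal: 3 command(s), checked below 3.

turn(left), move(2), turn(right)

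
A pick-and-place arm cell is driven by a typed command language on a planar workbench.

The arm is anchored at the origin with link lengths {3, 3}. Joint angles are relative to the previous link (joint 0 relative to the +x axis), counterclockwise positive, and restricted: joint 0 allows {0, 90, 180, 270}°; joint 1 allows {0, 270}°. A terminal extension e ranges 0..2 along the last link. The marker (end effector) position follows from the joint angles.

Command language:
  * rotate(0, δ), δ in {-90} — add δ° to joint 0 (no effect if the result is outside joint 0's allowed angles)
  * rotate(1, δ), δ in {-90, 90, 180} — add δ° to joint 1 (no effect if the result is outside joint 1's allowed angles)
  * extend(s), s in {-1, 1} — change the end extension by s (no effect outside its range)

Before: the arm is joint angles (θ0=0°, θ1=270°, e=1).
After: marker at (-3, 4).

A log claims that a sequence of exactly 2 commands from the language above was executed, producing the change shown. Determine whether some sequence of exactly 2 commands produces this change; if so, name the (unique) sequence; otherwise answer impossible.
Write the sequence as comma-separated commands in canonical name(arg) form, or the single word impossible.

start: joint angles (θ0=0°, θ1=270°, e=1)
t=1 rotate(0, -90) ⇒ joint angles (θ0=270°, θ1=270°, e=1)
t=2 rotate(0, -90) ⇒ joint angles (θ0=180°, θ1=270°, e=1)
no rival 2-sequence matches.

rotate(0, -90), rotate(0, -90)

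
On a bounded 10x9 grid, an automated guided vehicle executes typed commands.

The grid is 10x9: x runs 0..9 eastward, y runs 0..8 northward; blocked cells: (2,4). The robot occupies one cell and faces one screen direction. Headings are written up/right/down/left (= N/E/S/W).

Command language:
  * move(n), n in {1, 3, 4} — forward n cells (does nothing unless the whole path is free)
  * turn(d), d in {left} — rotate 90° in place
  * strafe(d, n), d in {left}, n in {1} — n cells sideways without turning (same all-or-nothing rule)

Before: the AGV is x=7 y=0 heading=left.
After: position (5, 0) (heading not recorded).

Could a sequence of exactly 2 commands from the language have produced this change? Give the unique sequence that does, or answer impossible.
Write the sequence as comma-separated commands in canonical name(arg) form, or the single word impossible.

begin: x=7 y=0 heading=left
t=1 move(1) ⇒ x=6 y=0 heading=left
t=2 move(1) ⇒ x=5 y=0 heading=left
no other 2-command option fits: unique.

move(1), move(1)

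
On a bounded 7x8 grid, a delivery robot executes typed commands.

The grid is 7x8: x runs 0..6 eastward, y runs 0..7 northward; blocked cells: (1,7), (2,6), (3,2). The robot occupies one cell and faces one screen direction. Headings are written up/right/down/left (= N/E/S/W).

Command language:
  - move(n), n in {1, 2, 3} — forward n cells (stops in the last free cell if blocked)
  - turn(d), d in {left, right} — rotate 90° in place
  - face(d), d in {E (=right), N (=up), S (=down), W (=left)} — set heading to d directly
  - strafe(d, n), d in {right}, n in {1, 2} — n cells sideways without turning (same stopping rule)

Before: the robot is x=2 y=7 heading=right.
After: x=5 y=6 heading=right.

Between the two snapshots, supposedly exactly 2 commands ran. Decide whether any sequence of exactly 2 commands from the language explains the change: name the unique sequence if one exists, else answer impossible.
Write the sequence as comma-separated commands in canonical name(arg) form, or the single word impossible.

move(3), strafe(right, 1)

key: order matters: swapping move(3) and strafe(right, 1) lands elsewhere
t0: x=2 y=7 heading=right
1. move(3) → x=5 y=7 heading=right
2. strafe(right, 1) → x=5 y=6 heading=right
no rival 2-sequence matches.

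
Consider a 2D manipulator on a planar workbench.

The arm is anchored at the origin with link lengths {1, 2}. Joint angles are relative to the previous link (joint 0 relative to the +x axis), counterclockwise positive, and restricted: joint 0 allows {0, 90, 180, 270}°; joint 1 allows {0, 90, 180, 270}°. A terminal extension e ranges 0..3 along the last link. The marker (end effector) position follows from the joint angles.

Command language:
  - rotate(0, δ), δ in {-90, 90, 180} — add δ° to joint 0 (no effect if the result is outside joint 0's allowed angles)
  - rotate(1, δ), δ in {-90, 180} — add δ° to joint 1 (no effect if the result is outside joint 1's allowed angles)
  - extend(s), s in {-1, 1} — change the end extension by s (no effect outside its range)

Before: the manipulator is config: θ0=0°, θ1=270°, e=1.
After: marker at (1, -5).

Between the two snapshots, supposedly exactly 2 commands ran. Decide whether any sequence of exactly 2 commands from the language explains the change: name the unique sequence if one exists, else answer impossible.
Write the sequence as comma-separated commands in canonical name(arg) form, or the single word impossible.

initial: config: θ0=0°, θ1=270°, e=1
1. extend(1) → config: θ0=0°, θ1=270°, e=2
2. extend(1) → config: θ0=0°, θ1=270°, e=3
all 49 alternatives checked — unique.

extend(1), extend(1)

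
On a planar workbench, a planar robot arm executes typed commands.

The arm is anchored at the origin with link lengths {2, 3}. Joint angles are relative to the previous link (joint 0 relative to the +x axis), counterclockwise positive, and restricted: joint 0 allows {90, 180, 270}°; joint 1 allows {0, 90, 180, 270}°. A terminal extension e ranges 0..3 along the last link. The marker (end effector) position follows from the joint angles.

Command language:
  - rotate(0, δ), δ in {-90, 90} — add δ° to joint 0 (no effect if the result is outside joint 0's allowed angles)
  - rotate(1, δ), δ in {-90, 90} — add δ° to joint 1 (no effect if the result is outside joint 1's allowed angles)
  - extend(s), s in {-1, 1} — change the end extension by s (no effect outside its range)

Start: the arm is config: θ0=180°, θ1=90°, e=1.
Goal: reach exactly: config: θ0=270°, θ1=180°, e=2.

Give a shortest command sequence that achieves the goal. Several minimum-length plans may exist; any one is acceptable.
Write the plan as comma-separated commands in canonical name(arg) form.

t0: config: θ0=180°, θ1=90°, e=1
t=1 rotate(0, 90) ⇒ config: θ0=270°, θ1=90°, e=1
t=2 rotate(1, 90) ⇒ config: θ0=270°, θ1=180°, e=1
t=3 extend(1) ⇒ config: θ0=270°, θ1=180°, e=2
minimal: 3 command(s), checked below 3.

rotate(0, 90), rotate(1, 90), extend(1)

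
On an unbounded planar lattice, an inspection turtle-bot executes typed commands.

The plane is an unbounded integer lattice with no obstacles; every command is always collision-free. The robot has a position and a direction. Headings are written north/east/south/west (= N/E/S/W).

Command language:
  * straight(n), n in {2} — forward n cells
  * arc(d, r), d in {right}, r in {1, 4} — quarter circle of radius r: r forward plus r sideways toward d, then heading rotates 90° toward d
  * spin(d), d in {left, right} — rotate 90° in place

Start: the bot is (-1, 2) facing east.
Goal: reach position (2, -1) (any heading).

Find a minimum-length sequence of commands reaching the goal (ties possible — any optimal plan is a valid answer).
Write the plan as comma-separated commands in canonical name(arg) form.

start: (-1, 2) facing east
1. arc(right, 4) → (3, -2) facing south
2. spin(right) → (3, -2) facing west
3. arc(right, 1) → (2, -1) facing north
minimal: 3 command(s), checked below 3.

arc(right, 4), spin(right), arc(right, 1)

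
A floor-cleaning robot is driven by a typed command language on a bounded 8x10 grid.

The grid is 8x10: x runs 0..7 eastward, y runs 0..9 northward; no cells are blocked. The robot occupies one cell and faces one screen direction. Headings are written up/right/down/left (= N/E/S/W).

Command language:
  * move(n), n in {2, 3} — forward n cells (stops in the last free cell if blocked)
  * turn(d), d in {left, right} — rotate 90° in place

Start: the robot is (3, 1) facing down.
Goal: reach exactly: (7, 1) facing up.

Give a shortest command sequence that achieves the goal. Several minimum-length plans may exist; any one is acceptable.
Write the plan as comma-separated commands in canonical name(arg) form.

turn(left), move(2), move(2), turn(left)

t0: (3, 1) facing down
t=1 turn(left) ⇒ (3, 1) facing right
t=2 move(2) ⇒ (5, 1) facing right
t=3 move(2) ⇒ (7, 1) facing right
t=4 turn(left) ⇒ (7, 1) facing up
shorter routes all fall short; 4 is best.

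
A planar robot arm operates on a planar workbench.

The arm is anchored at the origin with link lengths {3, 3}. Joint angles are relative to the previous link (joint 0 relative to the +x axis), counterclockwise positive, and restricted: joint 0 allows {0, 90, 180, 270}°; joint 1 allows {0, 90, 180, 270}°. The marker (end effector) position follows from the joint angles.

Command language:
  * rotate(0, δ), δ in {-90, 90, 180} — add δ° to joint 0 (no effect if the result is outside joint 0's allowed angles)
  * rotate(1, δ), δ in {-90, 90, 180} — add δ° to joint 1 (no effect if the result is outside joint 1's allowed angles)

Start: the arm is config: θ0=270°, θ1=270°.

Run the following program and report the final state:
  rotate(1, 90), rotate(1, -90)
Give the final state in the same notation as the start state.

config: θ0=270°, θ1=270°

begin: config: θ0=270°, θ1=270°
[1] after rotate(1, 90): config: θ0=270°, θ1=0°
[2] after rotate(1, -90): config: θ0=270°, θ1=270°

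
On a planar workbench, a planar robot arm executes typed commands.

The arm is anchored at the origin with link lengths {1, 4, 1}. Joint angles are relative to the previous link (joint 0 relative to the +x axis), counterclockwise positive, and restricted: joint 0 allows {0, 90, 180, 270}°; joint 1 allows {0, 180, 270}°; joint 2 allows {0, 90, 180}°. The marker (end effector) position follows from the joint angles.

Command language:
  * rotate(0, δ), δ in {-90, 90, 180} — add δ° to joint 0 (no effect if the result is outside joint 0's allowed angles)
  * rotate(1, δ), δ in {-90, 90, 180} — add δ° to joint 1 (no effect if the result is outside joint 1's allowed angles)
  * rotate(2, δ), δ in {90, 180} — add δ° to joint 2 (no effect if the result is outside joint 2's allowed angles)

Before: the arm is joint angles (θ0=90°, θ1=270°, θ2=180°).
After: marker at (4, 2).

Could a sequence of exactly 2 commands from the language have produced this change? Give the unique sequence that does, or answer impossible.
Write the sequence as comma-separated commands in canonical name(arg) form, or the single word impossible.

rotate(2, 180), rotate(2, 90)

key: order matters: swapping rotate(2, 180) and rotate(2, 90) lands elsewhere
t0: joint angles (θ0=90°, θ1=270°, θ2=180°)
1. rotate(2, 180) → joint angles (θ0=90°, θ1=270°, θ2=0°)
2. rotate(2, 90) → joint angles (θ0=90°, θ1=270°, θ2=90°)
no other 2-command option fits: unique.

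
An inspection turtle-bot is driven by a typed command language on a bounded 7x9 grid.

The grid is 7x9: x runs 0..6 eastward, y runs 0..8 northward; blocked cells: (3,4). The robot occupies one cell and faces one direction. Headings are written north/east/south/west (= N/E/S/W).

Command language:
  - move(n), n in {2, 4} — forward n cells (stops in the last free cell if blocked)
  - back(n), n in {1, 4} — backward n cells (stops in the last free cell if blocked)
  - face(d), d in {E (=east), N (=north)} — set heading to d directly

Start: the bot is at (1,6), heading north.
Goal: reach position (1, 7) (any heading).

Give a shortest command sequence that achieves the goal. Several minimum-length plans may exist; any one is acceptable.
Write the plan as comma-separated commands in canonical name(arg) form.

initial: at (1,6), heading north
step 1 (back(1)): at (1,5), heading north
step 2 (move(2)): at (1,7), heading north
minimal: 2 command(s), checked below 2.

back(1), move(2)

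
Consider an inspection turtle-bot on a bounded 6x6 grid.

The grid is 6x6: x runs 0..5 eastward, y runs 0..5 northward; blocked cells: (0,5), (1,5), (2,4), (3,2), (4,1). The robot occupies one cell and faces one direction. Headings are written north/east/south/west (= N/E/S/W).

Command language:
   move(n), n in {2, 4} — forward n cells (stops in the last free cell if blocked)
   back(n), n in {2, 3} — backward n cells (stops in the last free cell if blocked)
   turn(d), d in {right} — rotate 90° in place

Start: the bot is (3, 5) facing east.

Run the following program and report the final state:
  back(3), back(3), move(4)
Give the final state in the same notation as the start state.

from: (3, 5) facing east
step 1 (back(3)): (2, 5) facing east
step 2 (back(3)): (2, 5) facing east
step 3 (move(4)): (5, 5) facing east

(5, 5) facing east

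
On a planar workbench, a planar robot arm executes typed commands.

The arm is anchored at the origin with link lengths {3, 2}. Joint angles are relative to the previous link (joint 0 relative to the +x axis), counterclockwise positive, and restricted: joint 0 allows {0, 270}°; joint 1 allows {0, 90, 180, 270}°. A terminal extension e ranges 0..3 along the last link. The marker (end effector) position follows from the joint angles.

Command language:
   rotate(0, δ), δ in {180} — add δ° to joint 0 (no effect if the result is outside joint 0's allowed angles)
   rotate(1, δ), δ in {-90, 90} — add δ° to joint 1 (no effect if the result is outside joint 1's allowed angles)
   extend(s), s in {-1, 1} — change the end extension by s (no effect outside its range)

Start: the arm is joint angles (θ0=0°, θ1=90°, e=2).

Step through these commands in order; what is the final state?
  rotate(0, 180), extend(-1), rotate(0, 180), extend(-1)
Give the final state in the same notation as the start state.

joint angles (θ0=0°, θ1=90°, e=0)

t0: joint angles (θ0=0°, θ1=90°, e=2)
step 1 (rotate(0, 180)): joint angles (θ0=0°, θ1=90°, e=2)
step 2 (extend(-1)): joint angles (θ0=0°, θ1=90°, e=1)
step 3 (rotate(0, 180)): joint angles (θ0=0°, θ1=90°, e=1)
step 4 (extend(-1)): joint angles (θ0=0°, θ1=90°, e=0)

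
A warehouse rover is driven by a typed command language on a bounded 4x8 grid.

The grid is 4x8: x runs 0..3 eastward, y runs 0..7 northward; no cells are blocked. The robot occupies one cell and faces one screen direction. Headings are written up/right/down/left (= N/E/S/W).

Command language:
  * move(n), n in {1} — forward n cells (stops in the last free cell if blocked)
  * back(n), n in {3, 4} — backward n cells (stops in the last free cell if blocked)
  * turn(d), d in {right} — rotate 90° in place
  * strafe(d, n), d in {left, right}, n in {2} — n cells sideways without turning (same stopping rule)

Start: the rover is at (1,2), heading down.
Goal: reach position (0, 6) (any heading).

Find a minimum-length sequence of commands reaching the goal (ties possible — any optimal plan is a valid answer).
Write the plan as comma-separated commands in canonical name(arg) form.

start: at (1,2), heading down
[1] after strafe(right, 2): at (0,2), heading down
[2] after back(4): at (0,6), heading down
nothing shorter than 2 reaches the goal.

strafe(right, 2), back(4)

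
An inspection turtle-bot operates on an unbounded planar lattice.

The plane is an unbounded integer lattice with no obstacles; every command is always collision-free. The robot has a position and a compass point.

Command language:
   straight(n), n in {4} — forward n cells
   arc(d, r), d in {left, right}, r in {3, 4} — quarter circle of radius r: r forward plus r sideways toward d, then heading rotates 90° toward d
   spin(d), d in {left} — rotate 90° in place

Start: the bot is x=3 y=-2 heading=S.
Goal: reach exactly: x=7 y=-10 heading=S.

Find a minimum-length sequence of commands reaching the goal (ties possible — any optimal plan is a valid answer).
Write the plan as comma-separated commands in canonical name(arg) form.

begin: x=3 y=-2 heading=S
step 1 (straight(4)): x=3 y=-6 heading=S
step 2 (spin(left)): x=3 y=-6 heading=E
step 3 (arc(right, 4)): x=7 y=-10 heading=S
nothing shorter than 3 reaches the goal.

straight(4), spin(left), arc(right, 4)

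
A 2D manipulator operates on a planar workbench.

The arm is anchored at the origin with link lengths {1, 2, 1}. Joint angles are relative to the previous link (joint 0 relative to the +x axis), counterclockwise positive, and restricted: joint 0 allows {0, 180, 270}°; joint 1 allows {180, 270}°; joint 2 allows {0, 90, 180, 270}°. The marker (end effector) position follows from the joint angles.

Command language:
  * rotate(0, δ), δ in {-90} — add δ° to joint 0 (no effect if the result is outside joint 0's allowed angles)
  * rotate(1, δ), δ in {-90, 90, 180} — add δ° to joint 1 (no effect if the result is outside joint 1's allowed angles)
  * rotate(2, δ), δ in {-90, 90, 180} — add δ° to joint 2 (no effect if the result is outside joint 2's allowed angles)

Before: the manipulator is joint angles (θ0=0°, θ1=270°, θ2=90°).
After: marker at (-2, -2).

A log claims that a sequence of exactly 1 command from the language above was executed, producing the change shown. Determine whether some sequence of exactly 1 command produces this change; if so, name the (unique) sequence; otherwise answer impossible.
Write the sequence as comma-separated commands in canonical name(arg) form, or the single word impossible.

initial: joint angles (θ0=0°, θ1=270°, θ2=90°)
t=1 rotate(0, -90) ⇒ joint angles (θ0=270°, θ1=270°, θ2=90°)
uniquely the one of 7 1-step routes that fits.

rotate(0, -90)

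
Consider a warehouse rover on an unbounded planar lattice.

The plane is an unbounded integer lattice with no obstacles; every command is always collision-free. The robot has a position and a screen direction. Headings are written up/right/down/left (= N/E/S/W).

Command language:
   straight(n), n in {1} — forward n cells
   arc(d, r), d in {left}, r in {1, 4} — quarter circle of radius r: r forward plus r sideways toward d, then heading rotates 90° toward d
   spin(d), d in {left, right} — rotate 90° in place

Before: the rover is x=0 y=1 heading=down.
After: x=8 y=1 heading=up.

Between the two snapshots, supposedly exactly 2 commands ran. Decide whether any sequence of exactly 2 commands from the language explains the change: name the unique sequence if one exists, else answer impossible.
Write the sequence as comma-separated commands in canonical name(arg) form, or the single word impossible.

key: cell and facing (now N) both changed — the 2 commands mix motion and turning
begin: x=0 y=1 heading=down
step 1 (arc(left, 4)): x=4 y=-3 heading=right
step 2 (arc(left, 4)): x=8 y=1 heading=up
no other 2-command option fits: unique.

arc(left, 4), arc(left, 4)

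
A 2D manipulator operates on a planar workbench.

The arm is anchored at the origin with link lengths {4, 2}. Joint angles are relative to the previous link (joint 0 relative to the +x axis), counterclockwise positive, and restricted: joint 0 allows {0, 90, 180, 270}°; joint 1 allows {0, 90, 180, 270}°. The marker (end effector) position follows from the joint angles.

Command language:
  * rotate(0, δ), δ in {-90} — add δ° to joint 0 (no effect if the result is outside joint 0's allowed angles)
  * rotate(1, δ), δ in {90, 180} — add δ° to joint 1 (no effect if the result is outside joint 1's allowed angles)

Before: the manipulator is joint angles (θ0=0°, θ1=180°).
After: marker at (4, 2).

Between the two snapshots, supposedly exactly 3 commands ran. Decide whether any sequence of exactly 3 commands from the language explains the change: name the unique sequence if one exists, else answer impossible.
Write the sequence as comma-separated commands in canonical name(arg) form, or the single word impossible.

rotate(1, 90), rotate(1, 90), rotate(1, 90)

t0: joint angles (θ0=0°, θ1=180°)
1. rotate(1, 90) → joint angles (θ0=0°, θ1=270°)
2. rotate(1, 90) → joint angles (θ0=0°, θ1=0°)
3. rotate(1, 90) → joint angles (θ0=0°, θ1=90°)
all 27 alternatives checked — unique.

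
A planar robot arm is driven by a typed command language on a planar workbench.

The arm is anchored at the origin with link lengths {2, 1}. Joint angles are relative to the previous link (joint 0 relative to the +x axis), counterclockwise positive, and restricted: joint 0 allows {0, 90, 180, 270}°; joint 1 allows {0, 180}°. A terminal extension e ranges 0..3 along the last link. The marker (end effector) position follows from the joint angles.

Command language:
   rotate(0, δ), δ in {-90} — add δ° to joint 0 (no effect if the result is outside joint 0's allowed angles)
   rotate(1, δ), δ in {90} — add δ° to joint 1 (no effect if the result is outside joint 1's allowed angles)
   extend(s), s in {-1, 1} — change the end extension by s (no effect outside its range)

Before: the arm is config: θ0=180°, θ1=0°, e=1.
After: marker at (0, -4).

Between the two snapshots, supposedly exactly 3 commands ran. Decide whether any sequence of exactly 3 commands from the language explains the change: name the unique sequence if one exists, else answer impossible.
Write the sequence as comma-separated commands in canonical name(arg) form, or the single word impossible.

rotate(0, -90), rotate(0, -90), rotate(0, -90)

from: config: θ0=180°, θ1=0°, e=1
1. rotate(0, -90) → config: θ0=90°, θ1=0°, e=1
2. rotate(0, -90) → config: θ0=0°, θ1=0°, e=1
3. rotate(0, -90) → config: θ0=270°, θ1=0°, e=1
all 64 alternatives checked — unique.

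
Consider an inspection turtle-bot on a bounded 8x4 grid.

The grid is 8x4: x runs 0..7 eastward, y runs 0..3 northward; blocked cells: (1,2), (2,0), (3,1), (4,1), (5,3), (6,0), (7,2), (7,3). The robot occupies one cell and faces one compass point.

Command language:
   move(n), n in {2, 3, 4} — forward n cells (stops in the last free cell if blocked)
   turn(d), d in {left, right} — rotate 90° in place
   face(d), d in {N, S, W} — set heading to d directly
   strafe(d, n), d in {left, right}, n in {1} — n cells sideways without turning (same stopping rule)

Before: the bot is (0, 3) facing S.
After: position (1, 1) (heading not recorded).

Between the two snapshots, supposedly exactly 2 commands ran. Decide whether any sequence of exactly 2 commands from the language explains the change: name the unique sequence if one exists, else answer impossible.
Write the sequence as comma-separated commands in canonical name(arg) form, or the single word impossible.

key: order matters: swapping move(2) and strafe(left, 1) lands elsewhere
t0: (0, 3) facing S
[1] after move(2): (0, 1) facing S
[2] after strafe(left, 1): (1, 1) facing S
no other 2-command option fits: unique.

move(2), strafe(left, 1)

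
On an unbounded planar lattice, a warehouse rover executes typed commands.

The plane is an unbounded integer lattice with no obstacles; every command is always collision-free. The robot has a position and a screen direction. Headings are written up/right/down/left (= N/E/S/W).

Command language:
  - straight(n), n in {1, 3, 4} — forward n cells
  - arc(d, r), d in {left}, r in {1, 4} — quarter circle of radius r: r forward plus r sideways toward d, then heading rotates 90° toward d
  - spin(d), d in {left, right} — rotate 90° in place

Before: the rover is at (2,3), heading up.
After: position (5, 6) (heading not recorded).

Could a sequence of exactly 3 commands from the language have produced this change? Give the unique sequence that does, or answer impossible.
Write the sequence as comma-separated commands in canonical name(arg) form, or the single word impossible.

begin: at (2,3), heading up
[1] after straight(3): at (2,6), heading up
[2] after spin(right): at (2,6), heading right
[3] after straight(3): at (5,6), heading right
no other 3-command option fits: unique.

straight(3), spin(right), straight(3)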